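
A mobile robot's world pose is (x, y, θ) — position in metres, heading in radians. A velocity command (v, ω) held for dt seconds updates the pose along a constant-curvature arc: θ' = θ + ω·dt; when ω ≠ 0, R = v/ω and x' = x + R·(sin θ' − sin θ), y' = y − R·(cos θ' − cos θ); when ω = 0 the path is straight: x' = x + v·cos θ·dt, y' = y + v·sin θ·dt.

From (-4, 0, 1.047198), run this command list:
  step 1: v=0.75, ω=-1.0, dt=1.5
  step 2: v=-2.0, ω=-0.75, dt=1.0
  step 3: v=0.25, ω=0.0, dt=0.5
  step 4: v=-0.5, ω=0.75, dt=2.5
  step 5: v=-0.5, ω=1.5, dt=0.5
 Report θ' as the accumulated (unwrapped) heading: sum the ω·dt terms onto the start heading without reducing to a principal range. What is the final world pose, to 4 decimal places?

(-5.4582, 1.6917, 1.4222)

step 1: θ'=-0.4528 (R=-0.7500) → pose (-3.0224, 0.2994, -0.4528)
step 2: θ'=-1.2028 (R=2.6667) → pose (-4.3439, 1.7380, -1.2028)
step 3: θ'=-1.2028 (straight) → pose (-4.2989, 1.6214, -1.2028)
step 4: θ'=0.6722 (R=-0.6667) → pose (-5.3361, 1.9032, 0.6722)
step 5: θ'=1.4222 (R=-0.3333) → pose (-5.4582, 1.6917, 1.4222)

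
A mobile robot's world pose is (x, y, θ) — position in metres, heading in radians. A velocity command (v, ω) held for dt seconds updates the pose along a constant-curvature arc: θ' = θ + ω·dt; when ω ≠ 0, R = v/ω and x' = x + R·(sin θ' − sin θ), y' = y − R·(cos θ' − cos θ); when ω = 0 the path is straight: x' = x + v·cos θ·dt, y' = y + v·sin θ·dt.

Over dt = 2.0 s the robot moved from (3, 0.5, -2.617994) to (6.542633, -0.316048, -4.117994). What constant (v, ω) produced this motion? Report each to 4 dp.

Δθ = -4.117994 − -2.617994 = -1.500000
ω = Δθ/dt = -1.500000/2.0 = -0.7500
R = Δx/(sin θ' − sin θ) = 2.6667
v = R·ω = 2.6667·-0.7500 = -2.0000

v = -2.0000, ω = -0.7500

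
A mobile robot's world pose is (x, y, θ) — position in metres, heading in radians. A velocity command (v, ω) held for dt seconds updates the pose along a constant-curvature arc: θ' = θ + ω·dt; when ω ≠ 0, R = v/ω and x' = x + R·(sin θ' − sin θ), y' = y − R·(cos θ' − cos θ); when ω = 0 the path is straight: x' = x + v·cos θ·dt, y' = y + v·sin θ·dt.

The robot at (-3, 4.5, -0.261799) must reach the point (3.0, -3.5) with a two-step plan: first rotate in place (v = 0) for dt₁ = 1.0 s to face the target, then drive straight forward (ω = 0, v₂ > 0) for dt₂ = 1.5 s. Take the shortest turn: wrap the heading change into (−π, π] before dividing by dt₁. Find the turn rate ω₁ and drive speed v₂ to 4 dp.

heading to target = atan2(-3.5−4.5, 3−-3) = -0.9273
Δθ = wrap(-0.9273 − -0.2618) = -0.6655; ω₁ = Δθ/dt₁ = -0.6655
distance = √((3−-3)² + (-3.5−4.5)²) = 10.0000; v₂ = distance/dt₂ = 6.6667

ω₁ = -0.6655, v₂ = 6.6667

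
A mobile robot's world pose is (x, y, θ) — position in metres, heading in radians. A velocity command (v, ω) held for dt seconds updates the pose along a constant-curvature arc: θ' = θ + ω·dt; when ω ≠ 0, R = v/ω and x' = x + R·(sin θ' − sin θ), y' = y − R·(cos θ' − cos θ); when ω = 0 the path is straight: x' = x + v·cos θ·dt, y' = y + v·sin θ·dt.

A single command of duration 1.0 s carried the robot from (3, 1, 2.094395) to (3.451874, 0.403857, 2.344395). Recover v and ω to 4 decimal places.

Δθ = 2.344395 − 2.094395 = 0.250000
ω = Δθ/dt = 0.250000/1.0 = 0.2500
R = −Δy/(cos θ' − cos θ) = -3.0000
v = R·ω = -3.0000·0.2500 = -0.7500

v = -0.7500, ω = 0.2500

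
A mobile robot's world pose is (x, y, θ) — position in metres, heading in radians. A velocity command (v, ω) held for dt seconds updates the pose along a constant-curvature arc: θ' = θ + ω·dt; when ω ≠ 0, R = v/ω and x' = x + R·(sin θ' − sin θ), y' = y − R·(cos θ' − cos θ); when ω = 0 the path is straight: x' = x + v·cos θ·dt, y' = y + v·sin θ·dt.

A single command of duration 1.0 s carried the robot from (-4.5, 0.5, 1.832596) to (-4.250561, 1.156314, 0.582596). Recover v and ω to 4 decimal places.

Δθ = 0.582596 − 1.832596 = -1.250000
ω = Δθ/dt = -1.250000/1.0 = -1.2500
R = −Δy/(cos θ' − cos θ) = -0.6000
v = R·ω = -0.6000·-1.2500 = 0.7500

v = 0.7500, ω = -1.2500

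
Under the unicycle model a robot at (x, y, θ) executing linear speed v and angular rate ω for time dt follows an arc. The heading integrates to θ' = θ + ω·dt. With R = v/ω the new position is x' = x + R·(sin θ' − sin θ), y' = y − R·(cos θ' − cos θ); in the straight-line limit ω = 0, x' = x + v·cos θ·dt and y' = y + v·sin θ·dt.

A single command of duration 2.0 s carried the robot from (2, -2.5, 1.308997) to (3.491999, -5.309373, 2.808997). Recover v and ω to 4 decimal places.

v = -1.7500, ω = 0.7500

Δθ = 2.808997 − 1.308997 = 1.500000
ω = Δθ/dt = 1.500000/2.0 = 0.7500
R = −Δy/(cos θ' − cos θ) = -2.3333
v = R·ω = -2.3333·0.7500 = -1.7500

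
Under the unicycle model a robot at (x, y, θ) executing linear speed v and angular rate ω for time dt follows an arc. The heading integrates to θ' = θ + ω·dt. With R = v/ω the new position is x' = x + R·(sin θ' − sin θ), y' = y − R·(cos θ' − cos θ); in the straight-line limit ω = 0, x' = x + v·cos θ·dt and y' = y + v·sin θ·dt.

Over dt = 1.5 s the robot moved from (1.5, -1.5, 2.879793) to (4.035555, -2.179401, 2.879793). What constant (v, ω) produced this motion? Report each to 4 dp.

v = -1.7500, ω = 0.0000

Δθ = 2.879793 − 2.879793 = 0.000000
ω = Δθ/dt = 0.000000/1.5 = 0.0000
ω = 0 → v = (Δx·cos θ + Δy·sin θ)/dt = -1.7500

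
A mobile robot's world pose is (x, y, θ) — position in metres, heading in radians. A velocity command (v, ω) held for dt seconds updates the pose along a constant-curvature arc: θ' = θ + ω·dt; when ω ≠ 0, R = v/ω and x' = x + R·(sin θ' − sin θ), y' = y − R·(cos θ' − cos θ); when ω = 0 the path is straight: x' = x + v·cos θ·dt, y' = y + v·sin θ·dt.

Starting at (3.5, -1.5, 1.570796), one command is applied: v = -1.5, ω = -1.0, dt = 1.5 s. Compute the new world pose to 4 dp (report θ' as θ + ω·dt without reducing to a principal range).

θ' = 1.5708 + -1.0·1.5 = 0.0708
R = v/ω = -1.5/-1.0 = 1.5000
x' = 3.5 + 1.5000·(sin 0.0708 − sin 1.5708) = 2.1061
y' = -1.5 − 1.5000·(cos 0.0708 − cos 1.5708) = -2.9962

(2.1061, -2.9962, 0.0708)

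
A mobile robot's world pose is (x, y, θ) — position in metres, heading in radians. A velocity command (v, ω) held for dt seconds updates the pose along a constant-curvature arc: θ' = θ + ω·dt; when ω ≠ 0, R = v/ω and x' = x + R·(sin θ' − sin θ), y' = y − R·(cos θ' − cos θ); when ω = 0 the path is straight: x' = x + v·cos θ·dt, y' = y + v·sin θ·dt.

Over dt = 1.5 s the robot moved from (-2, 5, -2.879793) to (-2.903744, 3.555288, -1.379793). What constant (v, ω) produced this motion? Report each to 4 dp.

Δθ = -1.379793 − -2.879793 = 1.500000
ω = Δθ/dt = 1.500000/1.5 = 1.0000
R = −Δy/(cos θ' − cos θ) = 1.2500
v = R·ω = 1.2500·1.0000 = 1.2500

v = 1.2500, ω = 1.0000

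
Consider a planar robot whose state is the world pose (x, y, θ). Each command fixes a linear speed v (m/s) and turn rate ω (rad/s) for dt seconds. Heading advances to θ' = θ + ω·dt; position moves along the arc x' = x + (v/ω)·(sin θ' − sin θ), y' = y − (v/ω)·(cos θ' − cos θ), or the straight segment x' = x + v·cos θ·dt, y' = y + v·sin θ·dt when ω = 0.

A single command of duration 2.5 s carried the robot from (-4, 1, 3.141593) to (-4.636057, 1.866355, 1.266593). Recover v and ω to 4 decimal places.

v = 0.5000, ω = -0.7500

Δθ = 1.266593 − 3.141593 = -1.875000
ω = Δθ/dt = -1.875000/2.5 = -0.7500
R = −Δy/(cos θ' − cos θ) = -0.6667
v = R·ω = -0.6667·-0.7500 = 0.5000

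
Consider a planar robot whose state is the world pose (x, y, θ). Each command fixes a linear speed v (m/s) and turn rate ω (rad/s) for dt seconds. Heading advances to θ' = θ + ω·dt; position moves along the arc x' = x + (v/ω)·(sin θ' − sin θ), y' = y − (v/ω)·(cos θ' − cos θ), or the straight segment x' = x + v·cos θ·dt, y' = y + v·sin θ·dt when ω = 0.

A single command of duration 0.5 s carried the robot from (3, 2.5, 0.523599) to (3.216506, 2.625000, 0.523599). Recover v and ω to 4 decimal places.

v = 0.5000, ω = 0.0000

Δθ = 0.523599 − 0.523599 = 0.000000
ω = Δθ/dt = 0.000000/0.5 = 0.0000
ω = 0 → v = (Δx·cos θ + Δy·sin θ)/dt = 0.5000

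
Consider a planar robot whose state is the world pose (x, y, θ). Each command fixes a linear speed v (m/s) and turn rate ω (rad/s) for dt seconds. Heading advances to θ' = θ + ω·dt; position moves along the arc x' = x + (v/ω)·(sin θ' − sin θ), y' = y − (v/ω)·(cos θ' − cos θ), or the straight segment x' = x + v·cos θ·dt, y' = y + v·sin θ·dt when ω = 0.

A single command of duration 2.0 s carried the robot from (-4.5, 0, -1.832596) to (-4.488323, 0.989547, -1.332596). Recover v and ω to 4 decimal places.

Δθ = -1.332596 − -1.832596 = 0.500000
ω = Δθ/dt = 0.500000/2.0 = 0.2500
R = −Δy/(cos θ' − cos θ) = -2.0000
v = R·ω = -2.0000·0.2500 = -0.5000

v = -0.5000, ω = 0.2500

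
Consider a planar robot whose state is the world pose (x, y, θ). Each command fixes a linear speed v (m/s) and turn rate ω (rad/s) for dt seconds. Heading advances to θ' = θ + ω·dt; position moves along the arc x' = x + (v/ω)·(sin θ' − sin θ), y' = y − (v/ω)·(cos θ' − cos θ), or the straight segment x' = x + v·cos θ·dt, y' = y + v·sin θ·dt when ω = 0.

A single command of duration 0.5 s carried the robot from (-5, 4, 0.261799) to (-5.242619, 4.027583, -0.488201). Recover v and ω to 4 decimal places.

v = -0.5000, ω = -1.5000

Δθ = -0.488201 − 0.261799 = -0.750000
ω = Δθ/dt = -0.750000/0.5 = -1.5000
R = Δx/(sin θ' − sin θ) = 0.3333
v = R·ω = 0.3333·-1.5000 = -0.5000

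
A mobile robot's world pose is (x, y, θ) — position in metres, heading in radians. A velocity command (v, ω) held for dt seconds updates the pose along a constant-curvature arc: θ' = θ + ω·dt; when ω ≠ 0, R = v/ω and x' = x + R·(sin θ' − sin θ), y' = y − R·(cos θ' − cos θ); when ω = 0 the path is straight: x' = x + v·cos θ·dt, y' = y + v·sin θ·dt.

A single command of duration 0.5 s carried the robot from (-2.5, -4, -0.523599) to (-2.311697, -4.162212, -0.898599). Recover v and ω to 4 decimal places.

Δθ = -0.898599 − -0.523599 = -0.375000
ω = Δθ/dt = -0.375000/0.5 = -0.7500
R = Δx/(sin θ' − sin θ) = -0.6667
v = R·ω = -0.6667·-0.7500 = 0.5000

v = 0.5000, ω = -0.7500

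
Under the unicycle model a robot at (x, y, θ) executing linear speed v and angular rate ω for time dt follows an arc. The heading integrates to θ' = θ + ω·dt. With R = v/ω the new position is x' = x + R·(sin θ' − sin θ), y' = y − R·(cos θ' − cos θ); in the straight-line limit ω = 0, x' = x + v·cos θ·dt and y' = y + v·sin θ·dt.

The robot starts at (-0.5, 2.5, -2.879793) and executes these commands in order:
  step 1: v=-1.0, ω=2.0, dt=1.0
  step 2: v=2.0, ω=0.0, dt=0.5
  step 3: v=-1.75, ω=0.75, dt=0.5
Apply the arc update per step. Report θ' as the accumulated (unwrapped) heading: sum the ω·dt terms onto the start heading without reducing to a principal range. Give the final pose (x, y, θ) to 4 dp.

step 1: θ'=-0.8798 (R=-0.5000) → pose (-0.2441, 3.3016, -0.8798)
step 2: θ'=-0.8798 (straight) → pose (0.3932, 2.5310, -0.8798)
step 3: θ'=-0.5048 (R=-2.3333) → pose (-0.2764, 3.0863, -0.5048)

(-0.2764, 3.0863, -0.5048)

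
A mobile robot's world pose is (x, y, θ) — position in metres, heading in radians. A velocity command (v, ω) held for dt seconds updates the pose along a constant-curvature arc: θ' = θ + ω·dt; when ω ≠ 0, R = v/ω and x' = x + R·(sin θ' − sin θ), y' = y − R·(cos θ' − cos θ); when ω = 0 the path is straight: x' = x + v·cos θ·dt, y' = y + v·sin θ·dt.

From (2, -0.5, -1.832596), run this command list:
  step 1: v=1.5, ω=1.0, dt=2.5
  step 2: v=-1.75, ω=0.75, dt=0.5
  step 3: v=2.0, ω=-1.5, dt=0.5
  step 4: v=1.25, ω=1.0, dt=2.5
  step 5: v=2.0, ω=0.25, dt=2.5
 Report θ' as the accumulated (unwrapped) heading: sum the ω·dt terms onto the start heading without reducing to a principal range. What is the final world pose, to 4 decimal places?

step 1: θ'=0.6674 (R=1.5000) → pose (4.3773, -2.0664, 0.6674)
step 2: θ'=1.0424 (R=-2.3333) → pose (3.8064, -2.7227, 1.0424)
step 3: θ'=0.2924 (R=-1.3333) → pose (4.5736, -2.1182, 0.2924)
step 4: θ'=2.7924 (R=1.2500) → pose (4.6409, 0.2533, 2.7924)
step 5: θ'=3.4174 (R=8.0000) → pose (-0.2748, 0.4338, 3.4174)

(-0.2748, 0.4338, 3.4174)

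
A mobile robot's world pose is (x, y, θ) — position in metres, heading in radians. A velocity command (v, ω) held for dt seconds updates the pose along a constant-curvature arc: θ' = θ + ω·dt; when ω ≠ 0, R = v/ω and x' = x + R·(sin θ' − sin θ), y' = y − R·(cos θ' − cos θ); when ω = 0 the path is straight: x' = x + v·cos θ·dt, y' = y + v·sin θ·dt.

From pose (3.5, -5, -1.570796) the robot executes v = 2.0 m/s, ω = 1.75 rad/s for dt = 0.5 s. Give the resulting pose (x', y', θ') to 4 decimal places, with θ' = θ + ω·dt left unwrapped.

(3.9103, -5.8772, -0.6958)

θ' = -1.5708 + 1.75·0.5 = -0.6958
R = v/ω = 2.0/1.75 = 1.1429
x' = 3.5 + 1.1429·(sin -0.6958 − sin -1.5708) = 3.9103
y' = -5 − 1.1429·(cos -0.6958 − cos -1.5708) = -5.8772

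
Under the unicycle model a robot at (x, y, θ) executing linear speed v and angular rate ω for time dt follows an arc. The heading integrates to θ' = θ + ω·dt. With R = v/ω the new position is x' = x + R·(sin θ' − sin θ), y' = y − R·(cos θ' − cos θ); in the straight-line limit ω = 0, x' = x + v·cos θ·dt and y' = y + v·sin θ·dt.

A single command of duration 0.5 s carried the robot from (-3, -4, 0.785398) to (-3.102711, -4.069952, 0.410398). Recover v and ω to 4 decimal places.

v = -0.2500, ω = -0.7500

Δθ = 0.410398 − 0.785398 = -0.375000
ω = Δθ/dt = -0.375000/0.5 = -0.7500
R = Δx/(sin θ' − sin θ) = 0.3333
v = R·ω = 0.3333·-0.7500 = -0.2500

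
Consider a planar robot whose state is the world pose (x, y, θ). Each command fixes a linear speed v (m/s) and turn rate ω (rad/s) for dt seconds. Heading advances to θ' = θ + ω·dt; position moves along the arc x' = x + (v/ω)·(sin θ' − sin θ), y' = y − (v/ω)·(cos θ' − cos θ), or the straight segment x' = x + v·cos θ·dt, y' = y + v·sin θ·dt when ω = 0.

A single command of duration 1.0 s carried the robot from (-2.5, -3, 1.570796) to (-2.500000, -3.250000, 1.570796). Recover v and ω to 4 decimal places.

v = -0.2500, ω = 0.0000

Δθ = 1.570796 − 1.570796 = 0.000000
ω = Δθ/dt = 0.000000/1.0 = 0.0000
ω = 0 → v = (Δx·cos θ + Δy·sin θ)/dt = -0.2500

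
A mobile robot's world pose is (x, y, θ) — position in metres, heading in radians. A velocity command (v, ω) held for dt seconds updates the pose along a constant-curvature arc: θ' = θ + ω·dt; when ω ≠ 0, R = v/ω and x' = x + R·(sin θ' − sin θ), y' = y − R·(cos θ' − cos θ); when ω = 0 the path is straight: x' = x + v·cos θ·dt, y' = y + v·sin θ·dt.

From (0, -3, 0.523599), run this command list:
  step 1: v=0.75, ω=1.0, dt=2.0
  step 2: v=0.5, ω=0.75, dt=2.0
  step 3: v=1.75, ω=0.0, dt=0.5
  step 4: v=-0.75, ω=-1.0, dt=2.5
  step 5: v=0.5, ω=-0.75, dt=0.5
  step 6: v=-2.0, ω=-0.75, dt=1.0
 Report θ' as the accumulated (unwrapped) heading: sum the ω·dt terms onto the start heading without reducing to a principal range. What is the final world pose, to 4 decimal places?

step 1: θ'=2.5236 (R=0.7500) → pose (0.0596, -1.7392, 2.5236)
step 2: θ'=4.0236 (R=0.6667) → pose (-0.8414, -1.8588, 4.0236)
step 3: θ'=4.0236 (straight) → pose (-1.3975, -2.5343, 4.0236)
step 4: θ'=1.5236 (R=0.7500) → pose (-0.0694, -3.0464, 1.5236)
step 5: θ'=1.1486 (R=-0.6667) → pose (-0.0116, -2.8047, 1.1486)
step 6: θ'=0.3986 (R=2.6667) → pose (-1.4091, -4.1696, 0.3986)

(-1.4091, -4.1696, 0.3986)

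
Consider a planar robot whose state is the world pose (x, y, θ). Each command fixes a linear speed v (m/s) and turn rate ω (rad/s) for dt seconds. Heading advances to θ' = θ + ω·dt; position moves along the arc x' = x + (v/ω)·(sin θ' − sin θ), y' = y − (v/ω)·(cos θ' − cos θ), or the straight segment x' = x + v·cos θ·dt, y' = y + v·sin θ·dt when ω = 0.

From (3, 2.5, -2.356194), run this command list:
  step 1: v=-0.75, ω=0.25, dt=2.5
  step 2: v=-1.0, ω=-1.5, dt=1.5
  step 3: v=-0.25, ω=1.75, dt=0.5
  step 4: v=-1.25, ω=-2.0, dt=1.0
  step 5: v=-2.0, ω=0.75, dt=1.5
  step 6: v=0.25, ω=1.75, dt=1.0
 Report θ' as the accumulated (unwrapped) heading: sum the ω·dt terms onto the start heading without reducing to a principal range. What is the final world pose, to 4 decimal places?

(5.9636, 0.7574, -2.2312)

step 1: θ'=-1.7312 (R=-3.0000) → pose (3.8402, 4.1422, -1.7312)
step 2: θ'=-3.9812 (R=0.6667) → pose (4.9945, 4.4809, -3.9812)
step 3: θ'=-3.1062 (R=-0.1429) → pose (5.1059, 4.4335, -3.1062)
step 4: θ'=-5.1062 (R=0.6250) → pose (5.7052, 3.5691, -5.1062)
step 5: θ'=-3.9812 (R=-2.6667) → pose (6.1827, 0.7652, -3.9812)
step 6: θ'=-2.2312 (R=0.1429) → pose (5.9636, 0.7574, -2.2312)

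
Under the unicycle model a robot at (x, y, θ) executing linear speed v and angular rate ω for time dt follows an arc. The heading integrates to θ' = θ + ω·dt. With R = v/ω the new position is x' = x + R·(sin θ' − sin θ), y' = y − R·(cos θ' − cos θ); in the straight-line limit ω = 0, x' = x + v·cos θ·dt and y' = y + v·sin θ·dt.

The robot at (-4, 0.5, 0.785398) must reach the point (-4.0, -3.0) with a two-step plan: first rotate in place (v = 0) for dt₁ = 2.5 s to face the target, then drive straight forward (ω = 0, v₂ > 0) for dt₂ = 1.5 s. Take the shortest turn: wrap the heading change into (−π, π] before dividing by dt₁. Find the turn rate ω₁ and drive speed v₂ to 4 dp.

heading to target = atan2(-3−0.5, -4−-4) = -1.5708
Δθ = wrap(-1.5708 − 0.7854) = -2.3562; ω₁ = Δθ/dt₁ = -0.9425
distance = √((-4−-4)² + (-3−0.5)²) = 3.5000; v₂ = distance/dt₂ = 2.3333

ω₁ = -0.9425, v₂ = 2.3333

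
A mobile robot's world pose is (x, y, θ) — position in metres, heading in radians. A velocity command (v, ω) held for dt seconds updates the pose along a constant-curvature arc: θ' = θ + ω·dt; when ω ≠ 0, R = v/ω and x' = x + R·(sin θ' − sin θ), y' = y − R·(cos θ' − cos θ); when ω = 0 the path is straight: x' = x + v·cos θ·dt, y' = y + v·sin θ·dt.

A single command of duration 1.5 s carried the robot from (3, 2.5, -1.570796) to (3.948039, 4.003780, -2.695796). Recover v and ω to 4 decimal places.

v = -1.2500, ω = -0.7500

Δθ = -2.695796 − -1.570796 = -1.125000
ω = Δθ/dt = -1.125000/1.5 = -0.7500
R = −Δy/(cos θ' − cos θ) = 1.6667
v = R·ω = 1.6667·-0.7500 = -1.2500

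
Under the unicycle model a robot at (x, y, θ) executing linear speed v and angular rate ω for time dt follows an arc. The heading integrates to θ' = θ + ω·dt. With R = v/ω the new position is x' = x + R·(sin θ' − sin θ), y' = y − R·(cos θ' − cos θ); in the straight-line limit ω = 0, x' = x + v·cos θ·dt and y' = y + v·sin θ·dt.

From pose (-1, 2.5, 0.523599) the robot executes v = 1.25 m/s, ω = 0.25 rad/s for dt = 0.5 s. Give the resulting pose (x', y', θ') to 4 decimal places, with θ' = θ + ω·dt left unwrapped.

θ' = 0.5236 + 0.25·0.5 = 0.6486
R = v/ω = 1.25/0.25 = 5.0000
x' = -1 + 5.0000·(sin 0.6486 − sin 0.5236) = -0.4796
y' = 2.5 − 5.0000·(cos 0.6486 − cos 0.5236) = 2.8455

(-0.4796, 2.8455, 0.6486)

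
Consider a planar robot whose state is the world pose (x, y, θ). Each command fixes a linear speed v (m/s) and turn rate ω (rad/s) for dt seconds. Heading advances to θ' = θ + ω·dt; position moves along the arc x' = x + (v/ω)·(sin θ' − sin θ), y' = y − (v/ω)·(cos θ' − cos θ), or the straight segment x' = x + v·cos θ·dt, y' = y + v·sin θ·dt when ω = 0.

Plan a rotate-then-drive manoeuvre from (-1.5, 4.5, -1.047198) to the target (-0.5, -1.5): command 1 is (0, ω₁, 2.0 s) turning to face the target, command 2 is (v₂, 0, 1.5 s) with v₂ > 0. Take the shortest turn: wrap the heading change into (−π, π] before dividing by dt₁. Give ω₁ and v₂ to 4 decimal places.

heading to target = atan2(-1.5−4.5, -0.5−-1.5) = -1.4056
Δθ = wrap(-1.4056 − -1.0472) = -0.3584; ω₁ = Δθ/dt₁ = -0.1792
distance = √((-0.5−-1.5)² + (-1.5−4.5)²) = 6.0828; v₂ = distance/dt₂ = 4.0552

ω₁ = -0.1792, v₂ = 4.0552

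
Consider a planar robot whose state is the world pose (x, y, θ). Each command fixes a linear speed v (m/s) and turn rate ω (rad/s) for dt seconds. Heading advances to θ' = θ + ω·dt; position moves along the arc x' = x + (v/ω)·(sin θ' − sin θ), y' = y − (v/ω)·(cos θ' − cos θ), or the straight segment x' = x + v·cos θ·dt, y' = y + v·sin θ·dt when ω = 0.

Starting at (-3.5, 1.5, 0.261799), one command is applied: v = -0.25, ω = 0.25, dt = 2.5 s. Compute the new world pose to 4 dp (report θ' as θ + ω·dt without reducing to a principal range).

θ' = 0.2618 + 0.25·2.5 = 0.8868
R = v/ω = -0.25/0.25 = -1.0000
x' = -3.5 + -1.0000·(sin 0.8868 − sin 0.2618) = -4.0162
y' = 1.5 − -1.0000·(cos 0.8868 − cos 0.2618) = 1.1660

(-4.0162, 1.1660, 0.8868)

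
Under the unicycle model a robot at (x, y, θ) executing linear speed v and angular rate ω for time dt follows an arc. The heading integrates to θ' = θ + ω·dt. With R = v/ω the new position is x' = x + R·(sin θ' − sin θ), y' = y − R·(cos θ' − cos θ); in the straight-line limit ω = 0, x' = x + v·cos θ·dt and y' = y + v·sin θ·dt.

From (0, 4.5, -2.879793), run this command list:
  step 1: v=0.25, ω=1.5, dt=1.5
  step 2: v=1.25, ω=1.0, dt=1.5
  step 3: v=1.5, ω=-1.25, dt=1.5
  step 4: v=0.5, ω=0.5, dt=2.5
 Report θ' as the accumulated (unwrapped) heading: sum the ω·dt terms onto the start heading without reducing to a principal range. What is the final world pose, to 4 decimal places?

(4.6538, 3.8448, 0.2452)

step 1: θ'=-0.6298 (R=0.1667) → pose (-0.0550, 4.2043, -0.6298)
step 2: θ'=0.8702 (R=1.2500) → pose (1.6368, 4.4087, 0.8702)
step 3: θ'=-1.0048 (R=-1.2000) → pose (3.5670, 4.2786, -1.0048)
step 4: θ'=0.2452 (R=1.0000) → pose (4.6538, 3.8448, 0.2452)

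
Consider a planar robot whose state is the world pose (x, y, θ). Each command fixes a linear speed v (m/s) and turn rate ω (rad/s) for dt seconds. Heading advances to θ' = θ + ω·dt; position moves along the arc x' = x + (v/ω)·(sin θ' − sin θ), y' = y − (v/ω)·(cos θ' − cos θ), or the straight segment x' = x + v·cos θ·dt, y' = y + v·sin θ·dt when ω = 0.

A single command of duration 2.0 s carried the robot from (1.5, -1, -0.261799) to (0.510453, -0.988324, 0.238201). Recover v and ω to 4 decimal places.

v = -0.5000, ω = 0.2500

Δθ = 0.238201 − -0.261799 = 0.500000
ω = Δθ/dt = 0.500000/2.0 = 0.2500
R = Δx/(sin θ' − sin θ) = -2.0000
v = R·ω = -2.0000·0.2500 = -0.5000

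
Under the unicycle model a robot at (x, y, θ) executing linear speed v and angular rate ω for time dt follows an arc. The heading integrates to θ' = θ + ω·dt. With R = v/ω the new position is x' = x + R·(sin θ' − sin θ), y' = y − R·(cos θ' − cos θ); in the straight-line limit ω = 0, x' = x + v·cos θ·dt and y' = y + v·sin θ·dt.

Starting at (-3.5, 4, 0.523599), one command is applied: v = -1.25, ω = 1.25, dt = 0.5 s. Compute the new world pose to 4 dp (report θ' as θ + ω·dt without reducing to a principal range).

θ' = 0.5236 + 1.25·0.5 = 1.1486
R = v/ω = -1.25/1.25 = -1.0000
x' = -3.5 + -1.0000·(sin 1.1486 − sin 0.5236) = -3.9122
y' = 4 − -1.0000·(cos 1.1486 − cos 0.5236) = 3.5437

(-3.9122, 3.5437, 1.1486)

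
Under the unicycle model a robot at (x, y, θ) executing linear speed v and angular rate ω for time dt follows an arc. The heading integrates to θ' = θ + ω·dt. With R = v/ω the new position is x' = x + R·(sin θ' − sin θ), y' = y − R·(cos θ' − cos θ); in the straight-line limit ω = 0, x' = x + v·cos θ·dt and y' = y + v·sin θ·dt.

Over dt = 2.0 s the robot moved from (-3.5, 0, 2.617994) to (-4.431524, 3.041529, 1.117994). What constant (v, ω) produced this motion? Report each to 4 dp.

Δθ = 1.117994 − 2.617994 = -1.500000
ω = Δθ/dt = -1.500000/2.0 = -0.7500
R = −Δy/(cos θ' − cos θ) = -2.3333
v = R·ω = -2.3333·-0.7500 = 1.7500

v = 1.7500, ω = -0.7500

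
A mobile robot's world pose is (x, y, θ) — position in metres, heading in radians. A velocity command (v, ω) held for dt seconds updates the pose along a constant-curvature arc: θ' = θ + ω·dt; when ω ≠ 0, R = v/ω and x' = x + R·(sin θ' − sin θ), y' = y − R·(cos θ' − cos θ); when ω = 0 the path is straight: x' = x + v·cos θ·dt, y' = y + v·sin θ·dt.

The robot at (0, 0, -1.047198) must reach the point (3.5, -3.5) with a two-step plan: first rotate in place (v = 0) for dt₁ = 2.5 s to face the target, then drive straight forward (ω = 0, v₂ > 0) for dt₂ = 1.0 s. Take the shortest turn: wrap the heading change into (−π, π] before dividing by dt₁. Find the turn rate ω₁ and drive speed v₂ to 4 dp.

ω₁ = 0.1047, v₂ = 4.9497

heading to target = atan2(-3.5−0, 3.5−0) = -0.7854
Δθ = wrap(-0.7854 − -1.0472) = 0.2618; ω₁ = Δθ/dt₁ = 0.1047
distance = √((3.5−0)² + (-3.5−0)²) = 4.9497; v₂ = distance/dt₂ = 4.9497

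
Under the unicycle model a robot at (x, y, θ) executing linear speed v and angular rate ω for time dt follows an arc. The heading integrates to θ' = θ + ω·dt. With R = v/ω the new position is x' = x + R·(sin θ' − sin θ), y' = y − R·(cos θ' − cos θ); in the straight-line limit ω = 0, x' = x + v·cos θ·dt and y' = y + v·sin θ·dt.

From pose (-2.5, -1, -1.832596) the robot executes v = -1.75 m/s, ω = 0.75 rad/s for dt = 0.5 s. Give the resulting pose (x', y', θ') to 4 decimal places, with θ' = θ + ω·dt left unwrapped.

θ' = -1.8326 + 0.75·0.5 = -1.4576
R = v/ω = -1.75/0.75 = -2.3333
x' = -2.5 + -2.3333·(sin -1.4576 − sin -1.8326) = -2.4354
y' = -1 − -2.3333·(cos -1.4576 − cos -1.8326) = -0.1325

(-2.4354, -0.1325, -1.4576)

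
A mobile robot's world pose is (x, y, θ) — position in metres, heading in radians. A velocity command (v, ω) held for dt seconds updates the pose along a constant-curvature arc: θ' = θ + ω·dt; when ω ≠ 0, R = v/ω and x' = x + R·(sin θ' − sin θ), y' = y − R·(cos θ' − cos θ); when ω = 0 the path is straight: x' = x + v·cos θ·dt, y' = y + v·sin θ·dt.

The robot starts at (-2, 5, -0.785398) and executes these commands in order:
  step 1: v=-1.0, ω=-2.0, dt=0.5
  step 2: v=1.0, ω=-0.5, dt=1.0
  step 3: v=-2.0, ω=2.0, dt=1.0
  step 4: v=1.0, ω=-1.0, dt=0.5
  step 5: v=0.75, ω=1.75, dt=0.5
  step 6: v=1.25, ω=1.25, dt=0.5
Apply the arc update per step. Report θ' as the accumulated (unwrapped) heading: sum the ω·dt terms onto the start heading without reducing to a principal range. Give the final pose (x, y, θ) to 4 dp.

(-1.7194, 6.0546, 0.7146)

step 1: θ'=-1.7854 (R=0.5000) → pose (-2.1350, 5.4600, -1.7854)
step 2: θ'=-2.2854 (R=-2.0000) → pose (-2.5784, 4.5753, -2.2854)
step 3: θ'=-0.2854 (R=-1.0000) → pose (-3.0522, 6.1902, -0.2854)
step 4: θ'=-0.7854 (R=-1.0000) → pose (-2.6266, 5.9377, -0.7854)
step 5: θ'=0.0896 (R=0.4286) → pose (-2.2852, 5.8139, 0.0896)
step 6: θ'=0.7146 (R=1.0000) → pose (-1.7194, 6.0546, 0.7146)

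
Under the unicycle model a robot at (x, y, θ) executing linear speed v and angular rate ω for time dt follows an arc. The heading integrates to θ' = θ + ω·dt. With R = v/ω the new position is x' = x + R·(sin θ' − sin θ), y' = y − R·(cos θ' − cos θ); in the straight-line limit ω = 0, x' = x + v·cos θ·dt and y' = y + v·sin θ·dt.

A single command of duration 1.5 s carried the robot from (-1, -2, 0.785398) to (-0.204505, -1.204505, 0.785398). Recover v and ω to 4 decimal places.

v = 0.7500, ω = 0.0000

Δθ = 0.785398 − 0.785398 = 0.000000
ω = Δθ/dt = 0.000000/1.5 = 0.0000
ω = 0 → v = (Δx·cos θ + Δy·sin θ)/dt = 0.7500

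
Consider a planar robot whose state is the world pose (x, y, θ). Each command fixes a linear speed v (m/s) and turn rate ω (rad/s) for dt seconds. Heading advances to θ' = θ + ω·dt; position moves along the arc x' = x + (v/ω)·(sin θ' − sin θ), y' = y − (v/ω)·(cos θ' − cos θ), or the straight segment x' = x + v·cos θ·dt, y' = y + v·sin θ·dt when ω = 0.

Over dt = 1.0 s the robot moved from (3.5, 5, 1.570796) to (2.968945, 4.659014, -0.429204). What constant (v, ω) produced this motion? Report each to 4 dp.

Δθ = -0.429204 − 1.570796 = -2.000000
ω = Δθ/dt = -2.000000/1.0 = -2.0000
R = Δx/(sin θ' − sin θ) = 0.3750
v = R·ω = 0.3750·-2.0000 = -0.7500

v = -0.7500, ω = -2.0000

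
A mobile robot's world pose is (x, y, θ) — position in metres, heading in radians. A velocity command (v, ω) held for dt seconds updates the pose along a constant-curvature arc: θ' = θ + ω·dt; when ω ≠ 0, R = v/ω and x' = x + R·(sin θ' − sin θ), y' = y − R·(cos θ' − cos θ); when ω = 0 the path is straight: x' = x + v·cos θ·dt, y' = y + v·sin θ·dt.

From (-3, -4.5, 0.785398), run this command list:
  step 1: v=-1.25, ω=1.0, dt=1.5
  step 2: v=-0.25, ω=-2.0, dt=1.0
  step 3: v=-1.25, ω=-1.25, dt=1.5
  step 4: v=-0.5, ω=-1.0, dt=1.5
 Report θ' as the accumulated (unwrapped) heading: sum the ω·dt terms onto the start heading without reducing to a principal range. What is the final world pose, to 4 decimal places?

(-3.9270, -4.9366, -3.0896)

step 1: θ'=2.2854 (R=-1.2500) → pose (-3.0603, -6.2030, 2.2854)
step 2: θ'=0.2854 (R=0.1250) → pose (-3.1195, -6.4049, 0.2854)
step 3: θ'=-1.5896 (R=1.0000) → pose (-4.4009, -5.4265, -1.5896)
step 4: θ'=-3.0896 (R=0.5000) → pose (-3.9270, -4.9366, -3.0896)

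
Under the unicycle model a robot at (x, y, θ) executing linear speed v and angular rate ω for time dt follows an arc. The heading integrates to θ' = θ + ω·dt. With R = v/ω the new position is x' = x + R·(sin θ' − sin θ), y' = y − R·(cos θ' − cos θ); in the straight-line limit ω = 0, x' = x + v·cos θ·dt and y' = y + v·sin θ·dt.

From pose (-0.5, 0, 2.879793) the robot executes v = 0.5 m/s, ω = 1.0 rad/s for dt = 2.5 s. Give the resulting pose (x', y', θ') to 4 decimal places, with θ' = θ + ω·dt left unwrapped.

(-1.0221, -0.7924, 5.3798)

θ' = 2.8798 + 1.0·2.5 = 5.3798
R = v/ω = 0.5/1.0 = 0.5000
x' = -0.5 + 0.5000·(sin 5.3798 − sin 2.8798) = -1.0221
y' = 0 − 0.5000·(cos 5.3798 − cos 2.8798) = -0.7924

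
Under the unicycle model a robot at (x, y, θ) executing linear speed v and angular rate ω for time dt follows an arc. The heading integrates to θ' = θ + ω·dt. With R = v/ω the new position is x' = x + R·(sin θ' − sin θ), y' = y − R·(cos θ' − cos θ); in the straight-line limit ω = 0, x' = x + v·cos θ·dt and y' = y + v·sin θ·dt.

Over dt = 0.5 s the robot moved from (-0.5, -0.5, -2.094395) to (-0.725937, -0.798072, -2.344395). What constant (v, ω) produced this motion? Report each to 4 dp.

v = 0.7500, ω = -0.5000

Δθ = -2.344395 − -2.094395 = -0.250000
ω = Δθ/dt = -0.250000/0.5 = -0.5000
R = −Δy/(cos θ' − cos θ) = -1.5000
v = R·ω = -1.5000·-0.5000 = 0.7500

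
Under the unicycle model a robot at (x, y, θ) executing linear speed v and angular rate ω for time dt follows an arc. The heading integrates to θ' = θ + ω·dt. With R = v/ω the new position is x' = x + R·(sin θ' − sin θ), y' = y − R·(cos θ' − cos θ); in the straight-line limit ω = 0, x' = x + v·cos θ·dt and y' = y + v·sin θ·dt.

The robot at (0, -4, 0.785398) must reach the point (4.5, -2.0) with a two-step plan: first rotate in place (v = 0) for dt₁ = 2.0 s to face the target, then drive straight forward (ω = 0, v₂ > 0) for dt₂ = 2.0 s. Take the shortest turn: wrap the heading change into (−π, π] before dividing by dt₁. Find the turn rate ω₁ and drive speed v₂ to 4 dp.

ω₁ = -0.1836, v₂ = 2.4622

heading to target = atan2(-2−-4, 4.5−0) = 0.4182
Δθ = wrap(0.4182 − 0.7854) = -0.3672; ω₁ = Δθ/dt₁ = -0.1836
distance = √((4.5−0)² + (-2−-4)²) = 4.9244; v₂ = distance/dt₂ = 2.4622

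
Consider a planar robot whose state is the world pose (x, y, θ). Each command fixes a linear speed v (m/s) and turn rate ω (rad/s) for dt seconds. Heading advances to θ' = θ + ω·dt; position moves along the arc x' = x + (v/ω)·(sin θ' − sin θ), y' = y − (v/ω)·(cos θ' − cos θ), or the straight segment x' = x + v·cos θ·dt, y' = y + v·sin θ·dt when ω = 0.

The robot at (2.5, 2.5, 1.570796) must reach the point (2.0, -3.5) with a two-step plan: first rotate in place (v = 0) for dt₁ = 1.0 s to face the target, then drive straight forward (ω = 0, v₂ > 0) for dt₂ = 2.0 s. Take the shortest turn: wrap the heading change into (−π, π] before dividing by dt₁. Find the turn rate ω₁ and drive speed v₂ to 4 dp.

heading to target = atan2(-3.5−2.5, 2−2.5) = -1.6539
Δθ = wrap(-1.6539 − 1.5708) = 3.0585; ω₁ = Δθ/dt₁ = 3.0585
distance = √((2−2.5)² + (-3.5−2.5)²) = 6.0208; v₂ = distance/dt₂ = 3.0104

ω₁ = 3.0585, v₂ = 3.0104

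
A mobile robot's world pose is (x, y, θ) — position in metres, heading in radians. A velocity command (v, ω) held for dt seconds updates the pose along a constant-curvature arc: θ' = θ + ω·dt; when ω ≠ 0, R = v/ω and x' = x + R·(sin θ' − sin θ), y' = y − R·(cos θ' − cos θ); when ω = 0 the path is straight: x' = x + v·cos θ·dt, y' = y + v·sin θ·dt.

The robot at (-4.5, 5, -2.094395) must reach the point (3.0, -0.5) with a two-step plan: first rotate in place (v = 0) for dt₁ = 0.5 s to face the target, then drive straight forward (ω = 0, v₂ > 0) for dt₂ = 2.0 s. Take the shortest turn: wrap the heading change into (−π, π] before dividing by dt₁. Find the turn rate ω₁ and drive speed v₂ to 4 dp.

ω₁ = 2.9233, v₂ = 4.6503

heading to target = atan2(-0.5−5, 3−-4.5) = -0.6327
Δθ = wrap(-0.6327 − -2.0944) = 1.4616; ω₁ = Δθ/dt₁ = 2.9233
distance = √((3−-4.5)² + (-0.5−5)²) = 9.3005; v₂ = distance/dt₂ = 4.6503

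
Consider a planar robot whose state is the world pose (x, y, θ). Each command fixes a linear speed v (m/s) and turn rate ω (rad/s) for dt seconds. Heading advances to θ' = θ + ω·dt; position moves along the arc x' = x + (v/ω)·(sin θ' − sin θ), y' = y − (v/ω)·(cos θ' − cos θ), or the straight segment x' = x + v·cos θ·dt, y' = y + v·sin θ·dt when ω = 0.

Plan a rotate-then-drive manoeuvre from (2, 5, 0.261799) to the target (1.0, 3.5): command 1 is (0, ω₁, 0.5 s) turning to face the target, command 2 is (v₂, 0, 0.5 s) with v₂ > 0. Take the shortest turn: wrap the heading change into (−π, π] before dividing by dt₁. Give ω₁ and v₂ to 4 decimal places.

heading to target = atan2(3.5−5, 1−2) = -2.1588
Δθ = wrap(-2.1588 − 0.2618) = -2.4206; ω₁ = Δθ/dt₁ = -4.8412
distance = √((1−2)² + (3.5−5)²) = 1.8028; v₂ = distance/dt₂ = 3.6056

ω₁ = -4.8412, v₂ = 3.6056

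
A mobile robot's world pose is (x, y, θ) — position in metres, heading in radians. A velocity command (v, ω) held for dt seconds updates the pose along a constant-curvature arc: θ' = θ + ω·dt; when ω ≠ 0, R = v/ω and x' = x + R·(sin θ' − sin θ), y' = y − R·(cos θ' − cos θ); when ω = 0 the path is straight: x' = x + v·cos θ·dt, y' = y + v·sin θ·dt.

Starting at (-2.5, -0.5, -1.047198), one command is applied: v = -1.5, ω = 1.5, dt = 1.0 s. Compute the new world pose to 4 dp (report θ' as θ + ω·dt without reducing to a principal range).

θ' = -1.0472 + 1.5·1.0 = 0.4528
R = v/ω = -1.5/1.5 = -1.0000
x' = -2.5 + -1.0000·(sin 0.4528 − sin -1.0472) = -3.8035
y' = -0.5 − -1.0000·(cos 0.4528 − cos -1.0472) = -0.1008

(-3.8035, -0.1008, 0.4528)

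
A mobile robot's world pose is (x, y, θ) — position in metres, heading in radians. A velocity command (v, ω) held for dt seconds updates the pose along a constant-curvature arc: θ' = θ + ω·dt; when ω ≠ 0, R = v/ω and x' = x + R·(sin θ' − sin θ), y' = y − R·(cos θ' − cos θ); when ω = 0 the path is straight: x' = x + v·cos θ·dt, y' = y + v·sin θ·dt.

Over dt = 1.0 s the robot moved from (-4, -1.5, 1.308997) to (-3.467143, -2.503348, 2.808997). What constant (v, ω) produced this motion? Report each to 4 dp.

Δθ = 2.808997 − 1.308997 = 1.500000
ω = Δθ/dt = 1.500000/1.0 = 1.5000
R = −Δy/(cos θ' − cos θ) = -0.8333
v = R·ω = -0.8333·1.5000 = -1.2500

v = -1.2500, ω = 1.5000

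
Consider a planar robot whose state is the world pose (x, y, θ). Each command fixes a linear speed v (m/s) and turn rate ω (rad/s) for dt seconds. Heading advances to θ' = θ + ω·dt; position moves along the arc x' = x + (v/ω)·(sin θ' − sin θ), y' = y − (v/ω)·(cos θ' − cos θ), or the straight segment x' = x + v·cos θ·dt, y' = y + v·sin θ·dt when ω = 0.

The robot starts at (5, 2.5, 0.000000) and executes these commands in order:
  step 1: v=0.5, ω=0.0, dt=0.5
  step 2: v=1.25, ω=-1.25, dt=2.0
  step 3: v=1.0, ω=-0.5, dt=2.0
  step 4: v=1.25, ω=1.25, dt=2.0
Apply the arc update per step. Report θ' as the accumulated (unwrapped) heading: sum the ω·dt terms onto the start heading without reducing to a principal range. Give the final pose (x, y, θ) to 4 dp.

step 1: θ'=0.0000 (straight) → pose (5.2500, 2.5000, 0.0000)
step 2: θ'=-2.5000 (R=-1.0000) → pose (5.8485, 0.6989, -2.5000)
step 3: θ'=-3.5000 (R=-2.0000) → pose (3.9500, 0.4282, -3.5000)
step 4: θ'=-1.0000 (R=1.0000) → pose (2.7577, -1.0485, -1.0000)

(2.7577, -1.0485, -1.0000)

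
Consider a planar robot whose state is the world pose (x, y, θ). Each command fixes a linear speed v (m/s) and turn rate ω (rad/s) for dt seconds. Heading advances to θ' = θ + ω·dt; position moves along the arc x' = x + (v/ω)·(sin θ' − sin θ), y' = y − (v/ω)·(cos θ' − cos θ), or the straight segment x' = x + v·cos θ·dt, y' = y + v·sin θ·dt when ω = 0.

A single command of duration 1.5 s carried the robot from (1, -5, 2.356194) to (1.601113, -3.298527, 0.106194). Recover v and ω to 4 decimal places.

v = 1.5000, ω = -1.5000

Δθ = 0.106194 − 2.356194 = -2.250000
ω = Δθ/dt = -2.250000/1.5 = -1.5000
R = −Δy/(cos θ' − cos θ) = -1.0000
v = R·ω = -1.0000·-1.5000 = 1.5000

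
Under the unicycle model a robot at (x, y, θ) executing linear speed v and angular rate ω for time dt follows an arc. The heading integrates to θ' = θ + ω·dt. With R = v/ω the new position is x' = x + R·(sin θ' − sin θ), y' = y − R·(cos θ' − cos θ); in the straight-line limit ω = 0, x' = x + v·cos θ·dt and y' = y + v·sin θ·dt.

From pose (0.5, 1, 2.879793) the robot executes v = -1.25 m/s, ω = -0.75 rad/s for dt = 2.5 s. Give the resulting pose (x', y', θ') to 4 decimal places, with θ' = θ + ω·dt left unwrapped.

(1.4754, -1.5036, 1.0048)

θ' = 2.8798 + -0.75·2.5 = 1.0048
R = v/ω = -1.25/-0.75 = 1.6667
x' = 0.5 + 1.6667·(sin 1.0048 − sin 2.8798) = 1.4754
y' = 1 − 1.6667·(cos 1.0048 − cos 2.8798) = -1.5036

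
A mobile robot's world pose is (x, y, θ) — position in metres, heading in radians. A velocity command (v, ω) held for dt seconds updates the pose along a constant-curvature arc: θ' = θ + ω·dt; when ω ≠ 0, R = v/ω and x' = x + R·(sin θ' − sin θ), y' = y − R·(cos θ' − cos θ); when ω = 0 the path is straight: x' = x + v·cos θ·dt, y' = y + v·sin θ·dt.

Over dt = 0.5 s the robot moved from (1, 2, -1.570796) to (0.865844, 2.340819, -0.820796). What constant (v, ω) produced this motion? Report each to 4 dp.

v = -0.7500, ω = 1.5000

Δθ = -0.820796 − -1.570796 = 0.750000
ω = Δθ/dt = 0.750000/0.5 = 1.5000
R = −Δy/(cos θ' − cos θ) = -0.5000
v = R·ω = -0.5000·1.5000 = -0.7500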